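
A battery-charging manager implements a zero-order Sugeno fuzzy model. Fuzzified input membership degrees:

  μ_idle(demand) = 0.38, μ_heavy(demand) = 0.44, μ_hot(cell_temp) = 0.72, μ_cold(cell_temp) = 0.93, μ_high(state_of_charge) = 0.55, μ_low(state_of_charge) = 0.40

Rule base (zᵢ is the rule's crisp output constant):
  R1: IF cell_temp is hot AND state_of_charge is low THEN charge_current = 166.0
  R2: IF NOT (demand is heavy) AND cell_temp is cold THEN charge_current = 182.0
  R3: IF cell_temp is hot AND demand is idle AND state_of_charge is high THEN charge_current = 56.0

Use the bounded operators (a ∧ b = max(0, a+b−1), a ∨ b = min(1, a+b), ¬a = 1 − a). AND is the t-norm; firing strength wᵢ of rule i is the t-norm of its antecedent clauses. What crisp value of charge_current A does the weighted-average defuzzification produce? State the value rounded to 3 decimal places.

178.852

R1 (z=166.0): hot=0.72, low=0.40; AND[max(0, a+b−1)] → w = 0.12
R2 (z=182.0): ¬heavy=1−0.44=0.56, cold=0.93; AND[max(0, a+b−1)] → w = 0.49
R3 (z=56.0): hot=0.72, idle=0.38, high=0.55; AND[max(0, a+b−1)] → w = 0.00
Weighted average = (0.12·166.0 + 0.49·182.0 + 0.00·56.0) / (0.12 + 0.49 + 0.00)
  = 109.1000 / 0.6100 = 178.852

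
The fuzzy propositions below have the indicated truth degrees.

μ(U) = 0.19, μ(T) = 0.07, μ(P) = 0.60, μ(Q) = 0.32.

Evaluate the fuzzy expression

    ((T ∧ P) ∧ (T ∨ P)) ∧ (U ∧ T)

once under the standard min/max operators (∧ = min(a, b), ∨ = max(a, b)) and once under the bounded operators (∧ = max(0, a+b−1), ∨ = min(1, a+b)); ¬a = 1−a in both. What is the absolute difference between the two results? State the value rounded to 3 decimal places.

0.070

Under standard min/max:
  T ∧ P = min(a, b) on (0.07, 0.60) = 0.07
  T ∨ P = max(a, b) on (0.07, 0.60) = 0.60
  (T ∧ P) ∧ (T ∨ P) = min(a, b) on (0.07, 0.60) = 0.07
  U ∧ T = min(a, b) on (0.19, 0.07) = 0.07
  ((T ∧ P) ∧ (T ∨ P)) ∧ (U ∧ T) = min(a, b) on (0.07, 0.07) = 0.07
  → value = 0.0700
Under bounded:
  T ∧ P = max(0, a+b−1) on (0.07, 0.60) = 0.00
  T ∨ P = min(1, a+b) on (0.07, 0.60) = 0.67
  (T ∧ P) ∧ (T ∨ P) = max(0, a+b−1) on (0.00, 0.67) = 0.00
  U ∧ T = max(0, a+b−1) on (0.19, 0.07) = 0.00
  ((T ∧ P) ∧ (T ∨ P)) ∧ (U ∧ T) = max(0, a+b−1) on (0.00, 0.00) = 0.00
  → value = 0.0000
|0.0700 − 0.0000| = 0.070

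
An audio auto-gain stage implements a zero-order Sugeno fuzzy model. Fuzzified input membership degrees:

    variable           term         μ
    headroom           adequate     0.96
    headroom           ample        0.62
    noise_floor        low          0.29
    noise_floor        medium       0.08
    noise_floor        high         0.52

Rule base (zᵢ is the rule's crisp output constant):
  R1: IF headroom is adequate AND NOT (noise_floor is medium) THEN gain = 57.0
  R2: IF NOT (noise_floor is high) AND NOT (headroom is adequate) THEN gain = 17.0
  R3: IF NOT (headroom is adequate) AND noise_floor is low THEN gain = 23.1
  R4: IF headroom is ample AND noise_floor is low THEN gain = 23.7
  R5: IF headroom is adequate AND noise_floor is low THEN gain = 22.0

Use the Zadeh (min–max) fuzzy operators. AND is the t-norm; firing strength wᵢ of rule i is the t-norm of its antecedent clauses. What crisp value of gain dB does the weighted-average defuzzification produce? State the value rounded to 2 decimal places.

R1 (z=57.0): adequate=0.96, ¬medium=1−0.08=0.92; AND[min(a, b)] → w = 0.92
R2 (z=17.0): ¬high=1−0.52=0.48, ¬adequate=1−0.96=0.04; AND[min(a, b)] → w = 0.04
R3 (z=23.1): ¬adequate=1−0.96=0.04, low=0.29; AND[min(a, b)] → w = 0.04
R4 (z=23.7): ample=0.62, low=0.29; AND[min(a, b)] → w = 0.29
R5 (z=22.0): adequate=0.96, low=0.29; AND[min(a, b)] → w = 0.29
Weighted average = (0.92·57.0 + 0.04·17.0 + 0.04·23.1 + 0.29·23.7 + 0.29·22.0) / (0.92 + 0.04 + 0.04 + 0.29 + 0.29)
  = 67.2970 / 1.5800 = 42.59

42.59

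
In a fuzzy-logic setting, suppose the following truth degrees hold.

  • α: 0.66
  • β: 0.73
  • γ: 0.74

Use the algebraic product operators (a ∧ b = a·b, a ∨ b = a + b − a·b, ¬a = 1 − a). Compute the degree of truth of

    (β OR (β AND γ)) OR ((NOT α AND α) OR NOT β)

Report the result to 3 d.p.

0.930

β AND γ = a·b on (0.7300, 0.7400) = 0.5402
β OR (β AND γ) = a + b − a·b on (0.7300, 0.5402) = 0.8759
NOT α = 1 − 0.6600 = 0.3400
NOT α AND α = a·b on (0.3400, 0.6600) = 0.2244
NOT β = 1 − 0.7300 = 0.2700
(NOT α AND α) OR NOT β = a + b − a·b on (0.2244, 0.2700) = 0.4338
(β OR (β AND γ)) OR ((NOT α AND α) OR NOT β) = a + b − a·b on (0.8759, 0.4338) = 0.9297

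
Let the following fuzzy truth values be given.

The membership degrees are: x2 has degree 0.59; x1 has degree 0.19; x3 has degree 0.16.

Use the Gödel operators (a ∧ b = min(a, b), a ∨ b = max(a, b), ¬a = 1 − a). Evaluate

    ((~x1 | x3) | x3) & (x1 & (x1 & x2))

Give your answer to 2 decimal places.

0.19

~x1 = 1 − 0.19 = 0.81
~x1 | x3 = max(a, b) on (0.81, 0.16) = 0.81
(~x1 | x3) | x3 = max(a, b) on (0.81, 0.16) = 0.81
x1 & x2 = min(a, b) on (0.19, 0.59) = 0.19
x1 & (x1 & x2) = min(a, b) on (0.19, 0.19) = 0.19
((~x1 | x3) | x3) & (x1 & (x1 & x2)) = min(a, b) on (0.81, 0.19) = 0.19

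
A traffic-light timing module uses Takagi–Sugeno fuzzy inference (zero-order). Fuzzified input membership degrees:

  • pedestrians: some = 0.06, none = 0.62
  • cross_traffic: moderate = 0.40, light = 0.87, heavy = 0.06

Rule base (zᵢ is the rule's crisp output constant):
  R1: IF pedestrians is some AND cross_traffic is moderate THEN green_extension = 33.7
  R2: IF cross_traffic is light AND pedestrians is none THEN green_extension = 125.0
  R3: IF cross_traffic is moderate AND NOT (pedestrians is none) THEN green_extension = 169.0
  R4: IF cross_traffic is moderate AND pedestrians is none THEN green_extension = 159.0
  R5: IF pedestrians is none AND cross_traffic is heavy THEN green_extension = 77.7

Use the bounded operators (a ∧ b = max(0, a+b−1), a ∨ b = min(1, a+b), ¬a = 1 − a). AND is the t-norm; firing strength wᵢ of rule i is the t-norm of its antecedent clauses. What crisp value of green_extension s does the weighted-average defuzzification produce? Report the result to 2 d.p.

R1 (z=33.7): some=0.06, moderate=0.40; AND[max(0, a+b−1)] → w = 0.00
R2 (z=125.0): light=0.87, none=0.62; AND[max(0, a+b−1)] → w = 0.49
R3 (z=169.0): moderate=0.40, ¬none=1−0.62=0.38; AND[max(0, a+b−1)] → w = 0.00
R4 (z=159.0): moderate=0.40, none=0.62; AND[max(0, a+b−1)] → w = 0.02
R5 (z=77.7): none=0.62, heavy=0.06; AND[max(0, a+b−1)] → w = 0.00
Weighted average = (0.00·33.7 + 0.49·125.0 + 0.00·169.0 + 0.02·159.0 + 0.00·77.7) / (0.00 + 0.49 + 0.00 + 0.02 + 0.00)
  = 64.4300 / 0.5100 = 126.33

126.33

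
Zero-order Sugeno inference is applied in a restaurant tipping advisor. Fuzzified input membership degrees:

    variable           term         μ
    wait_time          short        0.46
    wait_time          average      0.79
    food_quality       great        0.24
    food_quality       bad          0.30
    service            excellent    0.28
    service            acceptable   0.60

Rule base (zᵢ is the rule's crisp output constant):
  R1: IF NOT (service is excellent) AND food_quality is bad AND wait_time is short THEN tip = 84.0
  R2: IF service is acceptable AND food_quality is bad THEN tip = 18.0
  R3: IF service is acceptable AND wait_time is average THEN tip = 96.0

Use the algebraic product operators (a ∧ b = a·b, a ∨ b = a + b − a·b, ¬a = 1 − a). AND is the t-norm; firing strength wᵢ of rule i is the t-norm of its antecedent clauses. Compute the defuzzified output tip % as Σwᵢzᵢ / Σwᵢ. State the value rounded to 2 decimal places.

R1 (z=84.0): ¬excellent=1−0.28=0.72, bad=0.30, short=0.46; AND[a·b] → w = 0.0994
R2 (z=18.0): acceptable=0.60, bad=0.30; AND[a·b] → w = 0.1800
R3 (z=96.0): acceptable=0.60, average=0.79; AND[a·b] → w = 0.4740
Weighted average = (0.0994·84.0 + 0.1800·18.0 + 0.4740·96.0) / (0.0994 + 0.1800 + 0.4740)
  = 57.0902 / 0.7534 = 75.78

75.78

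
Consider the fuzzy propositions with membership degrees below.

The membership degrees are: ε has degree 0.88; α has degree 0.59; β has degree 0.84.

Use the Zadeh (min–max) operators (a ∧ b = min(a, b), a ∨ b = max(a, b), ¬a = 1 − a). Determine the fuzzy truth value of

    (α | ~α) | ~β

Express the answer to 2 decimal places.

~α = 1 − 0.59 = 0.41
α | ~α = max(a, b) on (0.59, 0.41) = 0.59
~β = 1 − 0.84 = 0.16
(α | ~α) | ~β = max(a, b) on (0.59, 0.16) = 0.59

0.59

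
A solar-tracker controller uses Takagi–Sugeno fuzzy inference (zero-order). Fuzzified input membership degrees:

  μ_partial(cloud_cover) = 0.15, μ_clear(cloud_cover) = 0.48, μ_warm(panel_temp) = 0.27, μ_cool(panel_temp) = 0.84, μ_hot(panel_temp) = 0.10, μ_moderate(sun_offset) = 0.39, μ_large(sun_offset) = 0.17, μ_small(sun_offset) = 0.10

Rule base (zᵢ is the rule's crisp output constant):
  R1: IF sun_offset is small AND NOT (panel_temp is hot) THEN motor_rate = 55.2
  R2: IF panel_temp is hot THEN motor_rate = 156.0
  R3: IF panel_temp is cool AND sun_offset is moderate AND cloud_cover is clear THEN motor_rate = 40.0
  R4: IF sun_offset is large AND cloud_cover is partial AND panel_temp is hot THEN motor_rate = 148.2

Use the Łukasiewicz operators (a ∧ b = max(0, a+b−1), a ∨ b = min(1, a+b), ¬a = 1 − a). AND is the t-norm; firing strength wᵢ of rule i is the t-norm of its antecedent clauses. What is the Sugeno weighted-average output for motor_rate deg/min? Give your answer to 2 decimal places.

R1 (z=55.2): small=0.10, ¬hot=1−0.10=0.90; AND[max(0, a+b−1)] → w = 0.00
R2 (z=156.0): hot=0.10 → w = 0.10
R3 (z=40.0): cool=0.84, moderate=0.39, clear=0.48; AND[max(0, a+b−1)] → w = 0.00
R4 (z=148.2): large=0.17, partial=0.15, hot=0.10; AND[max(0, a+b−1)] → w = 0.00
Weighted average = (0.00·55.2 + 0.10·156.0 + 0.00·40.0 + 0.00·148.2) / (0.00 + 0.10 + 0.00 + 0.00)
  = 15.6000 / 0.1000 = 156.00

156.00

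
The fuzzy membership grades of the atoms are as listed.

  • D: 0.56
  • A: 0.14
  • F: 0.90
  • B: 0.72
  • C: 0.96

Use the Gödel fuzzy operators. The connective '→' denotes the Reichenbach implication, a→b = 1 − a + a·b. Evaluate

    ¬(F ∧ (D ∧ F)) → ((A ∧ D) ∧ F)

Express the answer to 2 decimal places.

D ∧ F = min(a, b) on (0.56, 0.90) = 0.56
F ∧ (D ∧ F) = min(a, b) on (0.90, 0.56) = 0.56
¬(F ∧ (D ∧ F)) = 1 − 0.56 = 0.44
A ∧ D = min(a, b) on (0.14, 0.56) = 0.14
(A ∧ D) ∧ F = min(a, b) on (0.14, 0.90) = 0.14
¬(F ∧ (D ∧ F)) → ((A ∧ D) ∧ F)  [Reichenbach: 1 − a + a·b] with a=0.44, b=0.14 → 0.62

0.62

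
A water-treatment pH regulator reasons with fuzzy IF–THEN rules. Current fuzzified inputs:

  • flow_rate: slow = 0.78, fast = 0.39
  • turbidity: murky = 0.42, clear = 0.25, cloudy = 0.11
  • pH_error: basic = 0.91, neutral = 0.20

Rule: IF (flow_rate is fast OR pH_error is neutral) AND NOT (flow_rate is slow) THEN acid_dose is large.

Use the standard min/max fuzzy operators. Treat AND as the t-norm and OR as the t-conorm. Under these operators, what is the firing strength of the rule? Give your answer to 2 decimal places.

firing strength: (fast=0.39 OR neutral=0.20) = 0.39; AND[min(a, b)] with ¬slow=1−0.78=0.22 → w = 0.22

0.22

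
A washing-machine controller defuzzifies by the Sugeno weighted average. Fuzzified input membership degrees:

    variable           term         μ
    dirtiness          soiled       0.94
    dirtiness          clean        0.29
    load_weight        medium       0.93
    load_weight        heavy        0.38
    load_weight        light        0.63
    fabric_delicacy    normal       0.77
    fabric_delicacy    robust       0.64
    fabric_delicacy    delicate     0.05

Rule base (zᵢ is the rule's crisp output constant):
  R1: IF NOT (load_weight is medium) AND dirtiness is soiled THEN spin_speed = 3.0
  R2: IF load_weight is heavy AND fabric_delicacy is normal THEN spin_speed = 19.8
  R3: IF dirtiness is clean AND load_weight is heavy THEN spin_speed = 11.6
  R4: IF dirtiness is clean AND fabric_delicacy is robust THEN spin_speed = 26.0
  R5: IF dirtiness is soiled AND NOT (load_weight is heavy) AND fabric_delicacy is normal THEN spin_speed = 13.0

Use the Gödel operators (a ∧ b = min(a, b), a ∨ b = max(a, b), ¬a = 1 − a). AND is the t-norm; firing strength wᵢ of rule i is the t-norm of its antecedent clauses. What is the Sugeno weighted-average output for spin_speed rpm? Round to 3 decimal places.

R1 (z=3.0): ¬medium=1−0.93=0.07, soiled=0.94; AND[min(a, b)] → w = 0.07
R2 (z=19.8): heavy=0.38, normal=0.77; AND[min(a, b)] → w = 0.38
R3 (z=11.6): clean=0.29, heavy=0.38; AND[min(a, b)] → w = 0.29
R4 (z=26.0): clean=0.29, robust=0.64; AND[min(a, b)] → w = 0.29
R5 (z=13.0): soiled=0.94, ¬heavy=1−0.38=0.62, normal=0.77; AND[min(a, b)] → w = 0.62
Weighted average = (0.07·3.0 + 0.38·19.8 + 0.29·11.6 + 0.29·26.0 + 0.62·13.0) / (0.07 + 0.38 + 0.29 + 0.29 + 0.62)
  = 26.6980 / 1.6500 = 16.181

16.181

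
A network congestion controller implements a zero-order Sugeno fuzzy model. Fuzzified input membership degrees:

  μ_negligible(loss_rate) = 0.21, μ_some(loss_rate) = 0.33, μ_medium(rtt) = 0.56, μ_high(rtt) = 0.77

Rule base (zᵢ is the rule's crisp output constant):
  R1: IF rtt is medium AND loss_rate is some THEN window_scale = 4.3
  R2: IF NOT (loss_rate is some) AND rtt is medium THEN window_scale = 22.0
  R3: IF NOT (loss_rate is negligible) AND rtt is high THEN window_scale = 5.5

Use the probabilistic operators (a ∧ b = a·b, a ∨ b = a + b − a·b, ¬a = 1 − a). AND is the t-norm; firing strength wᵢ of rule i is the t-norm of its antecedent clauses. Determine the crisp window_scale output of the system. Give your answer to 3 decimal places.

R1 (z=4.3): medium=0.56, some=0.33; AND[a·b] → w = 0.1848
R2 (z=22.0): ¬some=1−0.33=0.67, medium=0.56; AND[a·b] → w = 0.3752
R3 (z=5.5): ¬negligible=1−0.21=0.79, high=0.77; AND[a·b] → w = 0.6083
Weighted average = (0.1848·4.3 + 0.3752·22.0 + 0.6083·5.5) / (0.1848 + 0.3752 + 0.6083)
  = 12.3947 / 1.1683 = 10.609

10.609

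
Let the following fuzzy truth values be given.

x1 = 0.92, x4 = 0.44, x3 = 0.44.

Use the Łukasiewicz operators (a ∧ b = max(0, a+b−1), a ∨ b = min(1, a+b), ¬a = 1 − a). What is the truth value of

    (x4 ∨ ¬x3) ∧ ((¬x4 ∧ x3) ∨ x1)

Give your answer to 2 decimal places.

¬x3 = 1 − 0.44 = 0.56
x4 ∨ ¬x3 = min(1, a+b) on (0.44, 0.56) = 1.00
¬x4 = 1 − 0.44 = 0.56
¬x4 ∧ x3 = max(0, a+b−1) on (0.56, 0.44) = 0.00
(¬x4 ∧ x3) ∨ x1 = min(1, a+b) on (0.00, 0.92) = 0.92
(x4 ∨ ¬x3) ∧ ((¬x4 ∧ x3) ∨ x1) = max(0, a+b−1) on (1.00, 0.92) = 0.92

0.92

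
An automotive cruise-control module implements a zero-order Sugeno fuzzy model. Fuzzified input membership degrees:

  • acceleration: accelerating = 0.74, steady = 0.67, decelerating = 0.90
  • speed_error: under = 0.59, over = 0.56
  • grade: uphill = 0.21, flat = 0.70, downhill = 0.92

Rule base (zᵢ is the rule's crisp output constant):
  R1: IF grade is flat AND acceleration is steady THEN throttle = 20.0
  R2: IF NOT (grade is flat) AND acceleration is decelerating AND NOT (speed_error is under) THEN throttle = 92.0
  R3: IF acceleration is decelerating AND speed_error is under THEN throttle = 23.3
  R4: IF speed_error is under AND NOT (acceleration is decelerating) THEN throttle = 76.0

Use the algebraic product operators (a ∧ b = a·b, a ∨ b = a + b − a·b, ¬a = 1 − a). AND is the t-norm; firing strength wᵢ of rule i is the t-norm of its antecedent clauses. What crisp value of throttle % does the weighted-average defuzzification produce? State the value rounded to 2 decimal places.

R1 (z=20.0): flat=0.70, steady=0.67; AND[a·b] → w = 0.4690
R2 (z=92.0): ¬flat=1−0.70=0.30, decelerating=0.90, ¬under=1−0.59=0.41; AND[a·b] → w = 0.1107
R3 (z=23.3): decelerating=0.90, under=0.59; AND[a·b] → w = 0.5310
R4 (z=76.0): under=0.59, ¬decelerating=1−0.90=0.10; AND[a·b] → w = 0.0590
Weighted average = (0.4690·20.0 + 0.1107·92.0 + 0.5310·23.3 + 0.0590·76.0) / (0.4690 + 0.1107 + 0.5310 + 0.0590)
  = 36.4207 / 1.1697 = 31.14

31.14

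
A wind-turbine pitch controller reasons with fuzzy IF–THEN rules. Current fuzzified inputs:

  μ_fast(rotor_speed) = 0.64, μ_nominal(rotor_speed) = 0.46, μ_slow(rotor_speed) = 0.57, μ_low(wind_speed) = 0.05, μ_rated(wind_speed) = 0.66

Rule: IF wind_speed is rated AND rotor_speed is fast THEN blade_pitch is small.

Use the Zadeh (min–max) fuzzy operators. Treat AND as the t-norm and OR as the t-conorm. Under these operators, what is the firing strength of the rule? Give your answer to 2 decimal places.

0.64

firing strength: rated=0.66, fast=0.64; AND[min(a, b)] → w = 0.64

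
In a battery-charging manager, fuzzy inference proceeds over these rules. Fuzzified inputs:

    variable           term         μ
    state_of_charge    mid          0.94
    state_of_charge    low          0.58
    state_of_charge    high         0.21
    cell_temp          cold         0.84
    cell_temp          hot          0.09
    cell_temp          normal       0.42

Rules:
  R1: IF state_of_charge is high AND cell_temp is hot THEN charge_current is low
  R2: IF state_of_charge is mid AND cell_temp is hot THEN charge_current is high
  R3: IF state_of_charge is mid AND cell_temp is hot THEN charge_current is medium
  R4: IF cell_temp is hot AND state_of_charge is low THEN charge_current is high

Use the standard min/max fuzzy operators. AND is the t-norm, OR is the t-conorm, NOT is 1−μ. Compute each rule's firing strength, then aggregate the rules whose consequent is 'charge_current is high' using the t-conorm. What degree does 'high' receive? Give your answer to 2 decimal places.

R1: high=0.21, hot=0.09; AND[min(a, b)] → w = 0.09
R2: mid=0.94, hot=0.09; AND[min(a, b)] → w = 0.09
R3: mid=0.94, hot=0.09; AND[min(a, b)] → w = 0.09
R4: hot=0.09, low=0.58; AND[min(a, b)] → w = 0.09
Rules with consequent 'high': {R2, R4} → strengths 0.09, 0.09
Aggregate via t-conorm [max(a, b)]: 0.09

0.09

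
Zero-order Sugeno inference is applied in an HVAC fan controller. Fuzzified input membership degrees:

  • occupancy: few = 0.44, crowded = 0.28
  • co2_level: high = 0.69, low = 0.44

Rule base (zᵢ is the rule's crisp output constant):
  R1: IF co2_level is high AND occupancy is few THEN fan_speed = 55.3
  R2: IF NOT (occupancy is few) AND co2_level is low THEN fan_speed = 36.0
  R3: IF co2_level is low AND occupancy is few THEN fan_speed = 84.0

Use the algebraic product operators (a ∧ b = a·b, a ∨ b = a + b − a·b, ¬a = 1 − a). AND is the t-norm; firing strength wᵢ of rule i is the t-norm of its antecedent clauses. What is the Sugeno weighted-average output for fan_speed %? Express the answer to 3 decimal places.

R1 (z=55.3): high=0.69, few=0.44; AND[a·b] → w = 0.3036
R2 (z=36.0): ¬few=1−0.44=0.56, low=0.44; AND[a·b] → w = 0.2464
R3 (z=84.0): low=0.44, few=0.44; AND[a·b] → w = 0.1936
Weighted average = (0.3036·55.3 + 0.2464·36.0 + 0.1936·84.0) / (0.3036 + 0.2464 + 0.1936)
  = 41.9219 / 0.7436 = 56.377

56.377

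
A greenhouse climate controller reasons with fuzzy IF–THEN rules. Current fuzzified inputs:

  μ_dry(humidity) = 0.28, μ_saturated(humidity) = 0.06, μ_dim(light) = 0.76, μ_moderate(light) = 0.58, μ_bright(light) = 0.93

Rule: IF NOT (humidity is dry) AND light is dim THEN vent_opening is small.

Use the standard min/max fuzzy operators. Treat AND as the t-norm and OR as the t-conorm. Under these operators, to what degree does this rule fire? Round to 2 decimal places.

0.72

firing strength: ¬dry=1−0.28=0.72, dim=0.76; AND[min(a, b)] → w = 0.72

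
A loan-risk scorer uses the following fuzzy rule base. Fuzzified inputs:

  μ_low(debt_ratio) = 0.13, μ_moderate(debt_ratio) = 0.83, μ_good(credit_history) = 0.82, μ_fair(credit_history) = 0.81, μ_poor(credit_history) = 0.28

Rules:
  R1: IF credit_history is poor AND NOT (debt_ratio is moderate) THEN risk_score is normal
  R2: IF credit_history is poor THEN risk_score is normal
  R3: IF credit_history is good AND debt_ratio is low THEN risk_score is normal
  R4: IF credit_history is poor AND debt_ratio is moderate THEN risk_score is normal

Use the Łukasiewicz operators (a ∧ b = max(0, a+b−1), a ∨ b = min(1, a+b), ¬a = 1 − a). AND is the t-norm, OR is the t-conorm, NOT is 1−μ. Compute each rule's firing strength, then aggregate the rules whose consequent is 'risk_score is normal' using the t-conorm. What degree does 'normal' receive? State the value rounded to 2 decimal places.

R1: poor=0.28, ¬moderate=1−0.83=0.17; AND[max(0, a+b−1)] → w = 0.00
R2: poor=0.28 → w = 0.28
R3: good=0.82, low=0.13; AND[max(0, a+b−1)] → w = 0.00
R4: poor=0.28, moderate=0.83; AND[max(0, a+b−1)] → w = 0.11
Rules with consequent 'normal': {R1, R2, R3, R4} → strengths 0.00, 0.28, 0.00, 0.11
Aggregate via t-conorm [min(1, a+b)]: 0.39

0.39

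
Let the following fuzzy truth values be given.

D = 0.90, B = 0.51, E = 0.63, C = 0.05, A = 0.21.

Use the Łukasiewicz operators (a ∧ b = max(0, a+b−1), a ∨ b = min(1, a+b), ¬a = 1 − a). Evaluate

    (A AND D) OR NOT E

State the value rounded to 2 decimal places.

0.48

A AND D = max(0, a+b−1) on (0.21, 0.90) = 0.11
NOT E = 1 − 0.63 = 0.37
(A AND D) OR NOT E = min(1, a+b) on (0.11, 0.37) = 0.48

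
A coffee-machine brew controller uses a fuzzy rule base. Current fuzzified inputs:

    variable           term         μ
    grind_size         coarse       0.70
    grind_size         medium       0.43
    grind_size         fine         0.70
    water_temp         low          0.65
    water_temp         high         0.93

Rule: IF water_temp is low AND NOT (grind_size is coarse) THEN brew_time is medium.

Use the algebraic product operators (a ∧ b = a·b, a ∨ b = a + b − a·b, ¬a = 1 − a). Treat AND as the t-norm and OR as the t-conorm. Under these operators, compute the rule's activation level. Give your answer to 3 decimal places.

firing strength: low=0.65, ¬coarse=1−0.70=0.30; AND[a·b] → w = 0.1950

0.195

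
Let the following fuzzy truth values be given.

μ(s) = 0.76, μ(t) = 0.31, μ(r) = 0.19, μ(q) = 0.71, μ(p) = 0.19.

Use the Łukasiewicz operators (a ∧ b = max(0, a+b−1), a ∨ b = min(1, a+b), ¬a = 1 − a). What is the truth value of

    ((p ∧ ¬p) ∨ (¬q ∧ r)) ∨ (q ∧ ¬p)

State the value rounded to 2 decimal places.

¬p = 1 − 0.19 = 0.81
p ∧ ¬p = max(0, a+b−1) on (0.19, 0.81) = 0.00
¬q = 1 − 0.71 = 0.29
¬q ∧ r = max(0, a+b−1) on (0.29, 0.19) = 0.00
(p ∧ ¬p) ∨ (¬q ∧ r) = min(1, a+b) on (0.00, 0.00) = 0.00
¬p = 1 − 0.19 = 0.81
q ∧ ¬p = max(0, a+b−1) on (0.71, 0.81) = 0.52
((p ∧ ¬p) ∨ (¬q ∧ r)) ∨ (q ∧ ¬p) = min(1, a+b) on (0.00, 0.52) = 0.52

0.52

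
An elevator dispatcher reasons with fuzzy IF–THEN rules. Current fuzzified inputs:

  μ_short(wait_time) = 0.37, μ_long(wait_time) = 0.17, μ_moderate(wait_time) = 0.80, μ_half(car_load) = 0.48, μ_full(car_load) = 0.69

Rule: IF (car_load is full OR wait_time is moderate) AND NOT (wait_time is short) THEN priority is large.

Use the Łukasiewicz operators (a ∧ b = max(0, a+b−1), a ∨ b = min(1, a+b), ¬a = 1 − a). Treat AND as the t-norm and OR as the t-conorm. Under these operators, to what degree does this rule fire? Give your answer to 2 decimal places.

0.63

firing strength: (full=0.69 OR moderate=0.80) = 1.00; AND[max(0, a+b−1)] with ¬short=1−0.37=0.63 → w = 0.63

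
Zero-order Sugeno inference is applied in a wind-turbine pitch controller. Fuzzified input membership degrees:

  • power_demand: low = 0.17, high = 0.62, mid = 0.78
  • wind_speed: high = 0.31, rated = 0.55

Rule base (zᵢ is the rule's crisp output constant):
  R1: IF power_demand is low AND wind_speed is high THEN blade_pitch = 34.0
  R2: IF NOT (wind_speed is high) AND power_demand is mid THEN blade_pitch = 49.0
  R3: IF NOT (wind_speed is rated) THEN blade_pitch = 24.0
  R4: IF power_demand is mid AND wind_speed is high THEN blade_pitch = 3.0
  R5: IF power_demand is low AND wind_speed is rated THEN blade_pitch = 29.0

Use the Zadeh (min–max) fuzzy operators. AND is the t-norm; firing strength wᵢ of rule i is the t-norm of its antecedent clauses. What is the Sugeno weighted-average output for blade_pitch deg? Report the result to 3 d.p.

31.425

R1 (z=34.0): low=0.17, high=0.31; AND[min(a, b)] → w = 0.17
R2 (z=49.0): ¬high=1−0.31=0.69, mid=0.78; AND[min(a, b)] → w = 0.69
R3 (z=24.0): ¬rated=1−0.55=0.45 → w = 0.45
R4 (z=3.0): mid=0.78, high=0.31; AND[min(a, b)] → w = 0.31
R5 (z=29.0): low=0.17, rated=0.55; AND[min(a, b)] → w = 0.17
Weighted average = (0.17·34.0 + 0.69·49.0 + 0.45·24.0 + 0.31·3.0 + 0.17·29.0) / (0.17 + 0.69 + 0.45 + 0.31 + 0.17)
  = 56.2500 / 1.7900 = 31.425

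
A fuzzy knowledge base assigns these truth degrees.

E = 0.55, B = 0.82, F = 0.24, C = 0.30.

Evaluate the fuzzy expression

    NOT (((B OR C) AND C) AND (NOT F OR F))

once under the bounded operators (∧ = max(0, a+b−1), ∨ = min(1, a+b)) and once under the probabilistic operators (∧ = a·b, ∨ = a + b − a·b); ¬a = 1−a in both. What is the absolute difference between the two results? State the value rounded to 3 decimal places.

0.086

Under bounded:
  B OR C = min(1, a+b) on (0.82, 0.30) = 1.00
  (B OR C) AND C = max(0, a+b−1) on (1.00, 0.30) = 0.30
  NOT F = 1 − 0.24 = 0.76
  NOT F OR F = min(1, a+b) on (0.76, 0.24) = 1.00
  ((B OR C) AND C) AND (NOT F OR F) = max(0, a+b−1) on (0.30, 1.00) = 0.30
  NOT (((B OR C) AND C) AND (NOT F OR F)) = 1 − 0.30 = 0.70
  → value = 0.7000
Under probabilistic:
  B OR C = a + b − a·b on (0.8200, 0.3000) = 0.8740
  (B OR C) AND C = a·b on (0.8740, 0.3000) = 0.2622
  NOT F = 1 − 0.2400 = 0.7600
  NOT F OR F = a + b − a·b on (0.7600, 0.2400) = 0.8176
  ((B OR C) AND C) AND (NOT F OR F) = a·b on (0.2622, 0.8176) = 0.2144
  NOT (((B OR C) AND C) AND (NOT F OR F)) = 1 − 0.2144 = 0.7856
  → value = 0.7856
|0.7000 − 0.7856| = 0.086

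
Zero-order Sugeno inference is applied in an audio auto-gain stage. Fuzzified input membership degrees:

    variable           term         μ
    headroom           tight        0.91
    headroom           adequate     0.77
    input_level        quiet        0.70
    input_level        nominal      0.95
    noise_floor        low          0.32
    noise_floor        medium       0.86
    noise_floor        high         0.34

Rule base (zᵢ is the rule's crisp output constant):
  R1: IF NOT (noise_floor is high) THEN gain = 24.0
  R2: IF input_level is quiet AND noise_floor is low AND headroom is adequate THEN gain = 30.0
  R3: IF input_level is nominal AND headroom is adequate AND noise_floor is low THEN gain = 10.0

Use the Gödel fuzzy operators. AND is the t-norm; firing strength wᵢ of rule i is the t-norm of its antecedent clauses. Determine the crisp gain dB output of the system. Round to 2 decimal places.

R1 (z=24.0): ¬high=1−0.34=0.66 → w = 0.66
R2 (z=30.0): quiet=0.70, low=0.32, adequate=0.77; AND[min(a, b)] → w = 0.32
R3 (z=10.0): nominal=0.95, adequate=0.77, low=0.32; AND[min(a, b)] → w = 0.32
Weighted average = (0.66·24.0 + 0.32·30.0 + 0.32·10.0) / (0.66 + 0.32 + 0.32)
  = 28.6400 / 1.3000 = 22.03

22.03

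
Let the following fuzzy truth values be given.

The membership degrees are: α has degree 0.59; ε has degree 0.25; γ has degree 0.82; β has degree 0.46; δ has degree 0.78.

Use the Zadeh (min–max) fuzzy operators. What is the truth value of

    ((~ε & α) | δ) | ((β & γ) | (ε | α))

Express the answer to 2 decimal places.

~ε = 1 − 0.25 = 0.75
~ε & α = min(a, b) on (0.75, 0.59) = 0.59
(~ε & α) | δ = max(a, b) on (0.59, 0.78) = 0.78
β & γ = min(a, b) on (0.46, 0.82) = 0.46
ε | α = max(a, b) on (0.25, 0.59) = 0.59
(β & γ) | (ε | α) = max(a, b) on (0.46, 0.59) = 0.59
((~ε & α) | δ) | ((β & γ) | (ε | α)) = max(a, b) on (0.78, 0.59) = 0.78

0.78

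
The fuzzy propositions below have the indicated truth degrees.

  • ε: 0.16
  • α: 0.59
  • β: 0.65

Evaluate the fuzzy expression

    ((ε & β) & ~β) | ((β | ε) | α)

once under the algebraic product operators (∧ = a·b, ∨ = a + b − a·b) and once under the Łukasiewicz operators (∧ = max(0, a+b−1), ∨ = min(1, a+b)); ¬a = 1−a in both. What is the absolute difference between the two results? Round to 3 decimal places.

0.116

Under algebraic product:
  ε & β = a·b on (0.1600, 0.6500) = 0.1040
  ~β = 1 − 0.6500 = 0.3500
  (ε & β) & ~β = a·b on (0.1040, 0.3500) = 0.0364
  β | ε = a + b − a·b on (0.6500, 0.1600) = 0.7060
  (β | ε) | α = a + b − a·b on (0.7060, 0.5900) = 0.8795
  ((ε & β) & ~β) | ((β | ε) | α) = a + b − a·b on (0.0364, 0.8795) = 0.8838
  → value = 0.8838
Under Łukasiewicz:
  ε & β = max(0, a+b−1) on (0.16, 0.65) = 0.00
  ~β = 1 − 0.65 = 0.35
  (ε & β) & ~β = max(0, a+b−1) on (0.00, 0.35) = 0.00
  β | ε = min(1, a+b) on (0.65, 0.16) = 0.81
  (β | ε) | α = min(1, a+b) on (0.81, 0.59) = 1.00
  ((ε & β) & ~β) | ((β | ε) | α) = min(1, a+b) on (0.00, 1.00) = 1.00
  → value = 1.0000
|0.8838 − 1.0000| = 0.116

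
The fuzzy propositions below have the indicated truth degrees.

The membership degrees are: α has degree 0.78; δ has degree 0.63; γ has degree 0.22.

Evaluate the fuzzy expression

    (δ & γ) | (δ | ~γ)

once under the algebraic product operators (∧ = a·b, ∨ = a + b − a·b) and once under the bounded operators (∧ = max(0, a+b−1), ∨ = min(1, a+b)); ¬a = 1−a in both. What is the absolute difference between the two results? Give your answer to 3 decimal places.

Under algebraic product:
  δ & γ = a·b on (0.6300, 0.2200) = 0.1386
  ~γ = 1 − 0.2200 = 0.7800
  δ | ~γ = a + b − a·b on (0.6300, 0.7800) = 0.9186
  (δ & γ) | (δ | ~γ) = a + b − a·b on (0.1386, 0.9186) = 0.9299
  → value = 0.9299
Under bounded:
  δ & γ = max(0, a+b−1) on (0.63, 0.22) = 0.00
  ~γ = 1 − 0.22 = 0.78
  δ | ~γ = min(1, a+b) on (0.63, 0.78) = 1.00
  (δ & γ) | (δ | ~γ) = min(1, a+b) on (0.00, 1.00) = 1.00
  → value = 1.0000
|0.9299 − 1.0000| = 0.070

0.070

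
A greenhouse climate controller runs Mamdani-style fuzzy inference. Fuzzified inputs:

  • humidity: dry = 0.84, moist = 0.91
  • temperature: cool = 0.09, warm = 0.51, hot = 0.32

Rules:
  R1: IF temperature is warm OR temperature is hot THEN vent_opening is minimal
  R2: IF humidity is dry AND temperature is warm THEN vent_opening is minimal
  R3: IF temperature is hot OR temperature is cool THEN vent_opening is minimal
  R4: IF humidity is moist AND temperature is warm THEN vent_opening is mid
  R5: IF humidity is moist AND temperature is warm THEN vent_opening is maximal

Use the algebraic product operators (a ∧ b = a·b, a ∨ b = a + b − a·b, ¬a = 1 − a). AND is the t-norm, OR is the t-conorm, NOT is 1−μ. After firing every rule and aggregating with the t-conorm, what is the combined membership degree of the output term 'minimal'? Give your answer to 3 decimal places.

0.882

R1: warm=0.51, hot=0.32; OR[a + b − a·b] → w = 0.6668
R2: dry=0.84, warm=0.51; AND[a·b] → w = 0.4284
R3: hot=0.32, cool=0.09; OR[a + b − a·b] → w = 0.3812
R4: moist=0.91, warm=0.51; AND[a·b] → w = 0.4641
R5: moist=0.91, warm=0.51; AND[a·b] → w = 0.4641
Rules with consequent 'minimal': {R1, R2, R3} → strengths 0.6668, 0.4284, 0.3812
Aggregate via t-conorm [a + b − a·b]: 0.8821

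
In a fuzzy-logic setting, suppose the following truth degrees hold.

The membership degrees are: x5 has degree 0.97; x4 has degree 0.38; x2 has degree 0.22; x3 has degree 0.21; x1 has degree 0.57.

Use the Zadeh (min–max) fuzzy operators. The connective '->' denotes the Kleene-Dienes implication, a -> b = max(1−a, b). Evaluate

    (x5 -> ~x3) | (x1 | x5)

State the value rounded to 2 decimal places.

~x3 = 1 − 0.21 = 0.79
x5 -> ~x3  [Kleene-Dienes: max(1−a, b)] with a=0.97, b=0.79 → 0.79
x1 | x5 = max(a, b) on (0.57, 0.97) = 0.97
(x5 -> ~x3) | (x1 | x5) = max(a, b) on (0.79, 0.97) = 0.97

0.97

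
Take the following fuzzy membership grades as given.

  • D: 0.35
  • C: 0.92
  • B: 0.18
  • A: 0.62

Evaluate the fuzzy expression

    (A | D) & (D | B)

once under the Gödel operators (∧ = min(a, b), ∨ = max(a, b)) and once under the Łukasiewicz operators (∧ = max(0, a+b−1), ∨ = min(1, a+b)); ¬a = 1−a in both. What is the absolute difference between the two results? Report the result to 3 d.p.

Under Gödel:
  A | D = max(a, b) on (0.62, 0.35) = 0.62
  D | B = max(a, b) on (0.35, 0.18) = 0.35
  (A | D) & (D | B) = min(a, b) on (0.62, 0.35) = 0.35
  → value = 0.3500
Under Łukasiewicz:
  A | D = min(1, a+b) on (0.62, 0.35) = 0.97
  D | B = min(1, a+b) on (0.35, 0.18) = 0.53
  (A | D) & (D | B) = max(0, a+b−1) on (0.97, 0.53) = 0.50
  → value = 0.5000
|0.3500 − 0.5000| = 0.150

0.150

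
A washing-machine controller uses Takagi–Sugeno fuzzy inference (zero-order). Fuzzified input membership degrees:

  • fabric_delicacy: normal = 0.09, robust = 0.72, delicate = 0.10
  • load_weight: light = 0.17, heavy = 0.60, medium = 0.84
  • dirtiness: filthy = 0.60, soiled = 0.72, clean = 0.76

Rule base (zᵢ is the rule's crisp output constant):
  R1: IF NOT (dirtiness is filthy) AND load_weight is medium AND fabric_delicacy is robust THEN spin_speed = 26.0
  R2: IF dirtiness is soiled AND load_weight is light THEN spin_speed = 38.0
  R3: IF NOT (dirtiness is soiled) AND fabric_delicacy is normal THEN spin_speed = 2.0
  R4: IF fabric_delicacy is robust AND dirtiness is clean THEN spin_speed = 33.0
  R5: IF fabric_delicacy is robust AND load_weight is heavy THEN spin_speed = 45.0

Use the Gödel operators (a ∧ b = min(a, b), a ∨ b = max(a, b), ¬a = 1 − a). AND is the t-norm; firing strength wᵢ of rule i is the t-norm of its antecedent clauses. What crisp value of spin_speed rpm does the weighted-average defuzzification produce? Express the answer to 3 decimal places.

34.242

R1 (z=26.0): ¬filthy=1−0.60=0.40, medium=0.84, robust=0.72; AND[min(a, b)] → w = 0.40
R2 (z=38.0): soiled=0.72, light=0.17; AND[min(a, b)] → w = 0.17
R3 (z=2.0): ¬soiled=1−0.72=0.28, normal=0.09; AND[min(a, b)] → w = 0.09
R4 (z=33.0): robust=0.72, clean=0.76; AND[min(a, b)] → w = 0.72
R5 (z=45.0): robust=0.72, heavy=0.60; AND[min(a, b)] → w = 0.60
Weighted average = (0.40·26.0 + 0.17·38.0 + 0.09·2.0 + 0.72·33.0 + 0.60·45.0) / (0.40 + 0.17 + 0.09 + 0.72 + 0.60)
  = 67.8000 / 1.9800 = 34.242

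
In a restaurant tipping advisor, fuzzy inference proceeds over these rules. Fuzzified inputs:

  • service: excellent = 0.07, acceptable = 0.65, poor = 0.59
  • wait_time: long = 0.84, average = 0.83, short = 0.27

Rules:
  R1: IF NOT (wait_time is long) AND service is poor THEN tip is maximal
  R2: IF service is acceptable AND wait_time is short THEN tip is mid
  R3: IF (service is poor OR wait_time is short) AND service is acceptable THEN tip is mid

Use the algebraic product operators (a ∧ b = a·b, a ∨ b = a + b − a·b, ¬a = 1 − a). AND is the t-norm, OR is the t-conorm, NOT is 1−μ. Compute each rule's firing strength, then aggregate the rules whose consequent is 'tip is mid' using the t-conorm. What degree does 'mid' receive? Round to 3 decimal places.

R1: ¬long=1−0.84=0.16, poor=0.59; AND[a·b] → w = 0.0944
R2: acceptable=0.65, short=0.27; AND[a·b] → w = 0.1755
R3: (poor=0.59 OR short=0.27) = 0.7007; AND[a·b] with acceptable=0.65 → w = 0.4555
Rules with consequent 'mid': {R2, R3} → strengths 0.1755, 0.4555
Aggregate via t-conorm [a + b − a·b]: 0.5510

0.551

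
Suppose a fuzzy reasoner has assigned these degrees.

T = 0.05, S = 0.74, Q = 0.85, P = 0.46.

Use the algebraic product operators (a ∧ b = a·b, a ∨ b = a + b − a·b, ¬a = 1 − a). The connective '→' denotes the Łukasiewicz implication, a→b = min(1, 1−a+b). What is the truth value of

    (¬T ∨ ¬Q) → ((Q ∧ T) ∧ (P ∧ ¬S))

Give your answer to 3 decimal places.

0.048

¬T = 1 − 0.0500 = 0.9500
¬Q = 1 − 0.8500 = 0.1500
¬T ∨ ¬Q = a + b − a·b on (0.9500, 0.1500) = 0.9575
Q ∧ T = a·b on (0.8500, 0.0500) = 0.0425
¬S = 1 − 0.7400 = 0.2600
P ∧ ¬S = a·b on (0.4600, 0.2600) = 0.1196
(Q ∧ T) ∧ (P ∧ ¬S) = a·b on (0.0425, 0.1196) = 0.0051
(¬T ∨ ¬Q) → ((Q ∧ T) ∧ (P ∧ ¬S))  [Łukasiewicz: min(1, 1−a+b)] with a=0.9575, b=0.0051 → 0.0476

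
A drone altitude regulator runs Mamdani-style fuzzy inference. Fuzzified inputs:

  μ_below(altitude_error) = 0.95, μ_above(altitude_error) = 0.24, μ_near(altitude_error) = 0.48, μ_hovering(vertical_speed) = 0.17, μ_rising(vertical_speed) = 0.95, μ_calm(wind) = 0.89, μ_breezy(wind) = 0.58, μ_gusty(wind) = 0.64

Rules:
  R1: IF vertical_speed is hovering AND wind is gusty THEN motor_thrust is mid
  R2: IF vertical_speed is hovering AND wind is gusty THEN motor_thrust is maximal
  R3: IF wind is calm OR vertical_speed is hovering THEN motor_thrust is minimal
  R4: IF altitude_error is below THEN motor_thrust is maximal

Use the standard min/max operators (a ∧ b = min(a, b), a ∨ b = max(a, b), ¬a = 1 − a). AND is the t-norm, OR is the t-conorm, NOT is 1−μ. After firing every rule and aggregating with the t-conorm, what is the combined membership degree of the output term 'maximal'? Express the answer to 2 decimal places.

0.95

R1: hovering=0.17, gusty=0.64; AND[min(a, b)] → w = 0.17
R2: hovering=0.17, gusty=0.64; AND[min(a, b)] → w = 0.17
R3: calm=0.89, hovering=0.17; OR[max(a, b)] → w = 0.89
R4: below=0.95 → w = 0.95
Rules with consequent 'maximal': {R2, R4} → strengths 0.17, 0.95
Aggregate via t-conorm [max(a, b)]: 0.95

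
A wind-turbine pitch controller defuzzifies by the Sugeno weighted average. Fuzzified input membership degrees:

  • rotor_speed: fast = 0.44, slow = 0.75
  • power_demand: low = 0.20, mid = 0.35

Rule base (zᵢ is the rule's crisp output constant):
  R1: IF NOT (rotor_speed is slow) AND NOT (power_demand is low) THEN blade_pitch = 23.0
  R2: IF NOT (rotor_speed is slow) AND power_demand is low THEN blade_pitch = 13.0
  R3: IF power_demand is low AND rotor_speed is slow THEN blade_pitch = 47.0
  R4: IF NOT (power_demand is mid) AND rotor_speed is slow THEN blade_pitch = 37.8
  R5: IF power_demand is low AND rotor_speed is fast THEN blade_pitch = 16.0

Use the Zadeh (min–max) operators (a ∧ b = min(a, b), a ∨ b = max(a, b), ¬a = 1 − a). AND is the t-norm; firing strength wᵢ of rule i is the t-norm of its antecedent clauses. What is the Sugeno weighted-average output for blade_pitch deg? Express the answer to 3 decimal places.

30.347

R1 (z=23.0): ¬slow=1−0.75=0.25, ¬low=1−0.20=0.80; AND[min(a, b)] → w = 0.25
R2 (z=13.0): ¬slow=1−0.75=0.25, low=0.20; AND[min(a, b)] → w = 0.20
R3 (z=47.0): low=0.20, slow=0.75; AND[min(a, b)] → w = 0.20
R4 (z=37.8): ¬mid=1−0.35=0.65, slow=0.75; AND[min(a, b)] → w = 0.65
R5 (z=16.0): low=0.20, fast=0.44; AND[min(a, b)] → w = 0.20
Weighted average = (0.25·23.0 + 0.20·13.0 + 0.20·47.0 + 0.65·37.8 + 0.20·16.0) / (0.25 + 0.20 + 0.20 + 0.65 + 0.20)
  = 45.5200 / 1.5000 = 30.347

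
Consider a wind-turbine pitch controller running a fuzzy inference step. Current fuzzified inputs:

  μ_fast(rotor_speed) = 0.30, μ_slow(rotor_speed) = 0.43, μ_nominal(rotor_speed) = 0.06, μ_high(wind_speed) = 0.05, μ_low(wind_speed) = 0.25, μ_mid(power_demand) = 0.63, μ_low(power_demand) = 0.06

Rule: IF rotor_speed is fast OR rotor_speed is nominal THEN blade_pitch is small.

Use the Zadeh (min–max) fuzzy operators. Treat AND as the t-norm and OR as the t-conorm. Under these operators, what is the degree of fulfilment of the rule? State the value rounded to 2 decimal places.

0.30

firing strength: fast=0.30, nominal=0.06; OR[max(a, b)] → w = 0.30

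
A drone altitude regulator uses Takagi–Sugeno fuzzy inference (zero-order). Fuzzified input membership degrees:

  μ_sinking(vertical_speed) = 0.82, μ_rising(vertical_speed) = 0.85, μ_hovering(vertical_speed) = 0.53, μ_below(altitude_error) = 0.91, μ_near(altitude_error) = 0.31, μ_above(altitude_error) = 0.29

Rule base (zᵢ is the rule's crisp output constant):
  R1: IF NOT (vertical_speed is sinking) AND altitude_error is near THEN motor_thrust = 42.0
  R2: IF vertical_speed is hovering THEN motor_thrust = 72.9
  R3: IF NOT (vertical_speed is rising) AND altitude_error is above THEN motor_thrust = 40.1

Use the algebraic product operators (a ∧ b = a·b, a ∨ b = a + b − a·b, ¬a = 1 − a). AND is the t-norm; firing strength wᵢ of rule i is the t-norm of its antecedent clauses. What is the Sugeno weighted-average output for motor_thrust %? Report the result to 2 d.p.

R1 (z=42.0): ¬sinking=1−0.82=0.18, near=0.31; AND[a·b] → w = 0.0558
R2 (z=72.9): hovering=0.53 → w = 0.5300
R3 (z=40.1): ¬rising=1−0.85=0.15, above=0.29; AND[a·b] → w = 0.0435
Weighted average = (0.0558·42.0 + 0.5300·72.9 + 0.0435·40.1) / (0.0558 + 0.5300 + 0.0435)
  = 42.7250 / 0.6293 = 67.89

67.89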